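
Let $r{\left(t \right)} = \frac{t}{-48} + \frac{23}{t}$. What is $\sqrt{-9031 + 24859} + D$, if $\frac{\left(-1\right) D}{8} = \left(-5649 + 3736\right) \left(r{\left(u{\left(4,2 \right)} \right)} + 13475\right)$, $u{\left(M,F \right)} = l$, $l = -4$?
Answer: $\frac{618404032}{3} + 2 \sqrt{3957} \approx 2.0613 \cdot 10^{8}$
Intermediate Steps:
$u{\left(M,F \right)} = -4$
$r{\left(t \right)} = \frac{23}{t} - \frac{t}{48}$ ($r{\left(t \right)} = t \left(- \frac{1}{48}\right) + \frac{23}{t} = - \frac{t}{48} + \frac{23}{t} = \frac{23}{t} - \frac{t}{48}$)
$D = \frac{618404032}{3}$ ($D = - 8 \left(-5649 + 3736\right) \left(\left(\frac{23}{-4} - - \frac{1}{12}\right) + 13475\right) = - 8 \left(- 1913 \left(\left(23 \left(- \frac{1}{4}\right) + \frac{1}{12}\right) + 13475\right)\right) = - 8 \left(- 1913 \left(\left(- \frac{23}{4} + \frac{1}{12}\right) + 13475\right)\right) = - 8 \left(- 1913 \left(- \frac{17}{3} + 13475\right)\right) = - 8 \left(\left(-1913\right) \frac{40408}{3}\right) = \left(-8\right) \left(- \frac{77300504}{3}\right) = \frac{618404032}{3} \approx 2.0613 \cdot 10^{8}$)
$\sqrt{-9031 + 24859} + D = \sqrt{-9031 + 24859} + \frac{618404032}{3} = \sqrt{15828} + \frac{618404032}{3} = 2 \sqrt{3957} + \frac{618404032}{3} = \frac{618404032}{3} + 2 \sqrt{3957}$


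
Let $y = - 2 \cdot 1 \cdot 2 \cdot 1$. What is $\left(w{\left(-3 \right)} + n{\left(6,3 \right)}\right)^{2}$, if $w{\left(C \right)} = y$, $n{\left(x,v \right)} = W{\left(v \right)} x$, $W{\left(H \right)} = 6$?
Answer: $1024$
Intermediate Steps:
$y = -4$ ($y = - 2 \cdot 2 \cdot 1 = \left(-2\right) 2 = -4$)
$n{\left(x,v \right)} = 6 x$
$w{\left(C \right)} = -4$
$\left(w{\left(-3 \right)} + n{\left(6,3 \right)}\right)^{2} = \left(-4 + 6 \cdot 6\right)^{2} = \left(-4 + 36\right)^{2} = 32^{2} = 1024$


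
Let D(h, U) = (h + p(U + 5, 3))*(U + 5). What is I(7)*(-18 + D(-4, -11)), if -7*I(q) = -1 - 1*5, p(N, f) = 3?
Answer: -72/7 ≈ -10.286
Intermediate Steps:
D(h, U) = (3 + h)*(5 + U) (D(h, U) = (h + 3)*(U + 5) = (3 + h)*(5 + U))
I(q) = 6/7 (I(q) = -(-1 - 1*5)/7 = -(-1 - 5)/7 = -⅐*(-6) = 6/7)
I(7)*(-18 + D(-4, -11)) = 6*(-18 + (15 + 3*(-11) + 5*(-4) - 11*(-4)))/7 = 6*(-18 + (15 - 33 - 20 + 44))/7 = 6*(-18 + 6)/7 = (6/7)*(-12) = -72/7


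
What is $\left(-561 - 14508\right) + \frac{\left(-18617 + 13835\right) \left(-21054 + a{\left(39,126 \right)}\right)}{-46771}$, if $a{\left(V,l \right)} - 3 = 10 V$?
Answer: $- \frac{803593101}{46771} \approx -17181.0$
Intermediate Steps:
$a{\left(V,l \right)} = 3 + 10 V$
$\left(-561 - 14508\right) + \frac{\left(-18617 + 13835\right) \left(-21054 + a{\left(39,126 \right)}\right)}{-46771} = \left(-561 - 14508\right) + \frac{\left(-18617 + 13835\right) \left(-21054 + \left(3 + 10 \cdot 39\right)\right)}{-46771} = -15069 + - 4782 \left(-21054 + \left(3 + 390\right)\right) \left(- \frac{1}{46771}\right) = -15069 + - 4782 \left(-21054 + 393\right) \left(- \frac{1}{46771}\right) = -15069 + \left(-4782\right) \left(-20661\right) \left(- \frac{1}{46771}\right) = -15069 + 98800902 \left(- \frac{1}{46771}\right) = -15069 - \frac{98800902}{46771} = - \frac{803593101}{46771}$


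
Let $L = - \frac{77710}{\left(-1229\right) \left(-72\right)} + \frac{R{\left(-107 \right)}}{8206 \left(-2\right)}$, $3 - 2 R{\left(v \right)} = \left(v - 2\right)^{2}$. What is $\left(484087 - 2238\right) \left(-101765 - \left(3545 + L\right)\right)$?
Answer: $- \frac{4605792310822083883}{90766566} \approx -5.0743 \cdot 10^{10}$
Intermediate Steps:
$R{\left(v \right)} = \frac{3}{2} - \frac{\left(-2 + v\right)^{2}}{2}$ ($R{\left(v \right)} = \frac{3}{2} - \frac{\left(v - 2\right)^{2}}{2} = \frac{3}{2} - \frac{\left(-2 + v\right)^{2}}{2}$)
$L = - \frac{46865393}{90766566}$ ($L = - \frac{77710}{\left(-1229\right) \left(-72\right)} + \frac{\frac{3}{2} - \frac{\left(-2 - 107\right)^{2}}{2}}{8206 \left(-2\right)} = - \frac{77710}{88488} + \frac{\frac{3}{2} - \frac{\left(-109\right)^{2}}{2}}{-16412} = \left(-77710\right) \frac{1}{88488} + \left(\frac{3}{2} - \frac{11881}{2}\right) \left(- \frac{1}{16412}\right) = - \frac{38855}{44244} + \left(\frac{3}{2} - \frac{11881}{2}\right) \left(- \frac{1}{16412}\right) = - \frac{38855}{44244} - - \frac{5939}{16412} = - \frac{38855}{44244} + \frac{5939}{16412} = - \frac{46865393}{90766566} \approx -0.51633$)
$\left(484087 - 2238\right) \left(-101765 - \left(3545 + L\right)\right) = \left(484087 - 2238\right) \left(-101765 - \frac{321720611077}{90766566}\right) = 481849 \left(-101765 + \left(-3545 + \frac{46865393}{90766566}\right)\right) = 481849 \left(-101765 - \frac{321720611077}{90766566}\right) = 481849 \left(- \frac{9558580200067}{90766566}\right) = - \frac{4605792310822083883}{90766566}$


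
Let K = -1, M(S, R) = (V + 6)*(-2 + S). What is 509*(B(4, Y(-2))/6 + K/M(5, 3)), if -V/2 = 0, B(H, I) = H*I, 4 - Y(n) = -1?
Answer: 30031/18 ≈ 1668.4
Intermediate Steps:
Y(n) = 5 (Y(n) = 4 - 1*(-1) = 4 + 1 = 5)
V = 0 (V = -2*0 = 0)
M(S, R) = -12 + 6*S (M(S, R) = (0 + 6)*(-2 + S) = 6*(-2 + S) = -12 + 6*S)
509*(B(4, Y(-2))/6 + K/M(5, 3)) = 509*((4*5)/6 - 1/(-12 + 6*5)) = 509*(20*(⅙) - 1/(-12 + 30)) = 509*(10/3 - 1/18) = 509*(59/18) = 30031/18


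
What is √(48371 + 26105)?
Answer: 2*√18619 ≈ 272.90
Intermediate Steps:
√(48371 + 26105) = √74476 = 2*√18619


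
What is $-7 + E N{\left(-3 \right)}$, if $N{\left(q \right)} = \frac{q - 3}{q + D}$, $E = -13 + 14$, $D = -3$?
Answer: $-6$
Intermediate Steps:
$E = 1$
$N{\left(q \right)} = 1$ ($N{\left(q \right)} = \frac{q - 3}{q - 3} = \frac{-3 + q}{-3 + q} = 1$)
$-7 + E N{\left(-3 \right)} = -7 + 1 \cdot 1 = -7 + 1 = -6$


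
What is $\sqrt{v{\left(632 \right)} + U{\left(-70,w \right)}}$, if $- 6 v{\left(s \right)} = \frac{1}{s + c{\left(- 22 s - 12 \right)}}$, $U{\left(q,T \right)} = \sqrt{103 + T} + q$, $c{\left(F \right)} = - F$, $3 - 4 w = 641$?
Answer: $\frac{\sqrt{-133335933342 + 952399368 i \sqrt{226}}}{43644} \approx 0.44856 + 8.3786 i$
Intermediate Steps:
$w = - \frac{319}{2}$ ($w = \frac{3}{4} - \frac{641}{4} = - \frac{319}{2} \approx -159.5$)
$U{\left(q,T \right)} = q + \sqrt{103 + T}$
$v{\left(s \right)} = - \frac{1}{6 \left(12 + 23 s\right)}$ ($v{\left(s \right)} = - \frac{1}{6 \left(s - \left(- 22 s - 12\right)\right)} = - \frac{1}{6 \left(s - \left(-12 - 22 s\right)\right)} = - \frac{1}{6 \left(s + \left(12 + 22 s\right)\right)} = - \frac{1}{6 \left(12 + 23 s\right)}$)
$\sqrt{v{\left(632 \right)} + U{\left(-70,w \right)}} = \sqrt{- \frac{1}{72 + 138 \cdot 632} - \left(70 - \sqrt{103 - \frac{319}{2}}\right)} = \sqrt{- \frac{1}{72 + 87216} - \left(70 - \sqrt{- \frac{113}{2}}\right)} = \sqrt{- \frac{1}{87288} - \left(70 - \frac{i \sqrt{226}}{2}\right)} = \sqrt{- \frac{6110161}{87288} + \frac{i \sqrt{226}}{2}}$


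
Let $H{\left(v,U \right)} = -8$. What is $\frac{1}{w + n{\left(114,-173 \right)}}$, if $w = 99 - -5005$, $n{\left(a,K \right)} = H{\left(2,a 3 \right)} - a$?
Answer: $\frac{1}{4982} \approx 0.00020072$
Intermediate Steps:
$n{\left(a,K \right)} = -8 - a$
$w = 5104$ ($w = 99 + 5005 = 5104$)
$\frac{1}{w + n{\left(114,-173 \right)}} = \frac{1}{5104 - 122} = \frac{1}{4982}$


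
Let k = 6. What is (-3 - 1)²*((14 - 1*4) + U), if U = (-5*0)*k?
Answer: 160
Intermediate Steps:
U = 0 (U = -5*0*6 = 0*6 = 0)
(-3 - 1)²*((14 - 1*4) + U) = (-3 - 1)²*((14 - 1*4) + 0) = (-4)²*((14 - 4) + 0) = 16*(10 + 0) = 16*10 = 160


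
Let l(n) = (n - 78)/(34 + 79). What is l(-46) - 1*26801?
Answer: -3028637/113 ≈ -26802.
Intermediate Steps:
l(n) = -78/113 + n/113 (l(n) = (-78 + n)/113 = (-78 + n)*(1/113) = -78/113 + n/113)
l(-46) - 1*26801 = (-78/113 + (1/113)*(-46)) - 1*26801 = (-78/113 - 46/113) - 26801 = -124/113 - 26801 = -3028637/113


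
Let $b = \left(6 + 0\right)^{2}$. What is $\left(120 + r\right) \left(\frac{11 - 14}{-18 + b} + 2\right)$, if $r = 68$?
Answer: $\frac{1034}{3} \approx 344.67$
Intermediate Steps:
$b = 36$ ($b = 6^{2} = 36$)
$\left(120 + r\right) \left(\frac{11 - 14}{-18 + b} + 2\right) = \left(120 + 68\right) \left(\frac{11 - 14}{-18 + 36} + 2\right) = 188 \left(- \frac{3}{18} + 2\right) = 188 \left(\left(-3\right) \frac{1}{18} + 2\right) = 188 \left(- \frac{1}{6} + 2\right) = 188 \cdot \frac{11}{6} = \frac{1034}{3}$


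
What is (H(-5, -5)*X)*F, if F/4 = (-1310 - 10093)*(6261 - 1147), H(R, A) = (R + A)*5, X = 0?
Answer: 0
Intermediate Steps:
H(R, A) = 5*A + 5*R (H(R, A) = (A + R)*5 = 5*A + 5*R)
F = -233259768 (F = 4*((-1310 - 10093)*(6261 - 1147)) = 4*(-11403*5114) = 4*(-58314942) = -233259768)
(H(-5, -5)*X)*F = ((5*(-5) + 5*(-5))*0)*(-233259768) = ((-25 - 25)*0)*(-233259768) = -50*0*(-233259768) = 0*(-233259768) = 0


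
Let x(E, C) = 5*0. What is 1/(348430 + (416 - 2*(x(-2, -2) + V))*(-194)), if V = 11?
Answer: 1/271994 ≈ 3.6766e-6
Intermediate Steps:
x(E, C) = 0
1/(348430 + (416 - 2*(x(-2, -2) + V))*(-194)) = 1/(348430 + (416 - 2*(0 + 11))*(-194)) = 1/(348430 + (416 - 2*11)*(-194)) = 1/(348430 + (416 - 22)*(-194)) = 1/(348430 + 394*(-194)) = 1/(348430 - 76436) = 1/271994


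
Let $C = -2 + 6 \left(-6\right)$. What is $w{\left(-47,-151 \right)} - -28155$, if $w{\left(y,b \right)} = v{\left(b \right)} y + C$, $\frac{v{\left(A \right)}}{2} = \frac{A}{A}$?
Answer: $28023$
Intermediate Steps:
$v{\left(A \right)} = 2$ ($v{\left(A \right)} = 2 \frac{A}{A} = 2 \cdot 1 = 2$)
$C = -38$ ($C = -2 - 36 = -38$)
$w{\left(y,b \right)} = -38 + 2 y$ ($w{\left(y,b \right)} = 2 y - 38 = -38 + 2 y$)
$w{\left(-47,-151 \right)} - -28155 = \left(-38 + 2 \left(-47\right)\right) - -28155 = \left(-38 - 94\right) + 28155 = -132 + 28155 = 28023$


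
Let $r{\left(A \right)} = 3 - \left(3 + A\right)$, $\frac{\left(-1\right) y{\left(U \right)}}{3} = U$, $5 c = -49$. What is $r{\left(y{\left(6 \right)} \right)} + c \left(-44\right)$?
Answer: $\frac{2246}{5} \approx 449.2$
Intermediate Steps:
$c = - \frac{49}{5}$ ($c = \frac{1}{5} \left(-49\right) = - \frac{49}{5} \approx -9.8$)
$y{\left(U \right)} = - 3 U$
$r{\left(A \right)} = - A$
$r{\left(y{\left(6 \right)} \right)} + c \left(-44\right) = - \left(-3\right) 6 - - \frac{2156}{5} = \left(-1\right) \left(-18\right) + \frac{2156}{5} = 18 + \frac{2156}{5} = \frac{2246}{5}$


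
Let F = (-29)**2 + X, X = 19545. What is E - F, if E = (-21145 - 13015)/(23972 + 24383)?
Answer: -197159838/9671 ≈ -20387.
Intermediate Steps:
E = -6832/9671 (E = -34160/48355 = -34160*1/48355 = -6832/9671 ≈ -0.70644)
F = 20386 (F = (-29)**2 + 19545 = 841 + 19545 = 20386)
E - F = -6832/9671 - 1*20386 = -6832/9671 - 20386 = -197159838/9671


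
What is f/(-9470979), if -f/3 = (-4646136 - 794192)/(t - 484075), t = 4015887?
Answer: -1360082/2787476440329 ≈ -4.8793e-7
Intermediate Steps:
f = 4080246/882953 (f = -3*(-4646136 - 794192)/(4015887 - 484075) = -(-16320984)/3531812 = -3*(-1360082/882953) = 4080246/882953 ≈ 4.6211)
f/(-9470979) = (4080246/882953)/(-9470979) = (4080246/882953)*(-1/9470979) = -1360082/2787476440329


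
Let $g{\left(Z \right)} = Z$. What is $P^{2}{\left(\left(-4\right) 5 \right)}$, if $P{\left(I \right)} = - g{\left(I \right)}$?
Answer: $400$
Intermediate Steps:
$P{\left(I \right)} = - I$
$P^{2}{\left(\left(-4\right) 5 \right)} = \left(- \left(-4\right) 5\right)^{2} = \left(\left(-1\right) \left(-20\right)\right)^{2} = 20^{2} = 400$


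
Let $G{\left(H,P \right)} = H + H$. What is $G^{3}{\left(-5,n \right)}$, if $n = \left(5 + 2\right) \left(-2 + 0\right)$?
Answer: $-1000$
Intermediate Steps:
$n = -14$ ($n = 7 \left(-2\right) = -14$)
$G{\left(H,P \right)} = 2 H$
$G^{3}{\left(-5,n \right)} = \left(2 \left(-5\right)\right)^{3} = \left(-10\right)^{3} = -1000$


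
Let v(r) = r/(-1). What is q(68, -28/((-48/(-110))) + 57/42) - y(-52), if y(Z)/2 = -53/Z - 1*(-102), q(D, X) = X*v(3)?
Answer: -3205/182 ≈ -17.610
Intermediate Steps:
v(r) = -r (v(r) = r*(-1) = -r)
q(D, X) = -3*X (q(D, X) = X*(-1*3) = X*(-3) = -3*X)
y(Z) = 204 - 106/Z (y(Z) = 2*(-53/Z - 1*(-102)) = 2*(-53/Z + 102) = 2*(102 - 53/Z) = 204 - 106/Z)
q(68, -28/((-48/(-110))) + 57/42) - y(-52) = -3*(-28/((-48/(-110))) + 57/42) - (204 - 106/(-52)) = -3*(-28/((-48*(-1/110))) + 57*(1/42)) - (204 - 106*(-1/52)) = -3*(-28/24/55 + 19/14) - (204 + 53/26) = -3*(-28*55/24 + 19/14) - 1*5357/26 = -3*(-385/6 + 19/14) - 5357/26 = -3*(-1319/21) - 5357/26 = 1319/7 - 5357/26 = -3205/182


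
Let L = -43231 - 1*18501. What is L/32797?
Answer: -61732/32797 ≈ -1.8822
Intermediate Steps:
L = -61732 (L = -43231 - 18501 = -61732)
L/32797 = -61732/32797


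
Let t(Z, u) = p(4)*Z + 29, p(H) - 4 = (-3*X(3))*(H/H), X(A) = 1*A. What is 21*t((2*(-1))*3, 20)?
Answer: 1239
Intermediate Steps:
X(A) = A
p(H) = -5 (p(H) = 4 + (-3*3)*(H/H) = 4 - 9*1 = 4 - 9 = -5)
t(Z, u) = 29 - 5*Z (t(Z, u) = -5*Z + 29 = 29 - 5*Z)
21*t((2*(-1))*3, 20) = 21*(29 - 5*2*(-1)*3) = 21*(29 - (-10)*3) = 21*(29 - 5*(-6)) = 21*(29 + 30) = 21*59 = 1239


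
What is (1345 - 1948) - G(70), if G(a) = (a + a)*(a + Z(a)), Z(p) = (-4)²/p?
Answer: -10435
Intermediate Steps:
Z(p) = 16/p
G(a) = 2*a*(a + 16/a) (G(a) = (a + a)*(a + 16/a) = (2*a)*(a + 16/a) = 2*a*(a + 16/a))
(1345 - 1948) - G(70) = (1345 - 1948) - (32 + 2*70²) = -603 - (32 + 2*4900) = -603 - (32 + 9800) = -603 - 1*9832 = -603 - 9832 = -10435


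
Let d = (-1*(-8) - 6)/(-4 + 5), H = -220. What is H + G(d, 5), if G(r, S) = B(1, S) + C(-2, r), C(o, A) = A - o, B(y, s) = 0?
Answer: -216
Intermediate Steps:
d = 2 (d = (8 - 6)/1 = 2*1 = 2)
G(r, S) = 2 + r (G(r, S) = 0 + (r - 1*(-2)) = 0 + (r + 2) = 0 + (2 + r) = 2 + r)
H + G(d, 5) = -220 + (2 + 2) = -220 + 4 = -216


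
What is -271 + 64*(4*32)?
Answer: 7921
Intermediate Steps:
-271 + 64*(4*32) = -271 + 64*128 = -271 + 8192 = 7921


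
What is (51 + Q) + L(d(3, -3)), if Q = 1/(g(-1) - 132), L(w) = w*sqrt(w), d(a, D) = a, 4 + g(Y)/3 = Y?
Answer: 7496/147 + 3*sqrt(3) ≈ 56.189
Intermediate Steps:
g(Y) = -12 + 3*Y
L(w) = w**(3/2)
Q = -1/147 (Q = 1/((-12 + 3*(-1)) - 132) = 1/((-12 - 3) - 132) = 1/(-15 - 132) = 1/(-147) = -1/147 ≈ -0.0068027)
(51 + Q) + L(d(3, -3)) = (51 - 1/147) + 3**(3/2) = 7496/147 + 3*sqrt(3)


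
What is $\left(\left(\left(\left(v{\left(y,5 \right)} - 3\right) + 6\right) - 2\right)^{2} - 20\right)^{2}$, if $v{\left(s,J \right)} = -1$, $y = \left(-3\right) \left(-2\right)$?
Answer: $400$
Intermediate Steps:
$y = 6$
$\left(\left(\left(\left(v{\left(y,5 \right)} - 3\right) + 6\right) - 2\right)^{2} - 20\right)^{2} = \left(\left(\left(\left(-1 - 3\right) + 6\right) - 2\right)^{2} - 20\right)^{2} = \left(\left(\left(-4 + 6\right) - 2\right)^{2} - 20\right)^{2} = \left(\left(2 - 2\right)^{2} - 20\right)^{2} = \left(0^{2} - 20\right)^{2} = \left(0 - 20\right)^{2} = \left(-20\right)^{2} = 400$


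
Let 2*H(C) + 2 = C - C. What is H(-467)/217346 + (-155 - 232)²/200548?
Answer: 16275746263/21794152804 ≈ 0.74679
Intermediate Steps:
H(C) = -1 (H(C) = -1 + (C - C)/2 = -1 + (½)*0 = -1 + 0 = -1)
H(-467)/217346 + (-155 - 232)²/200548 = -1/217346 + (-155 - 232)²/200548 = -1*1/217346 + (-387)²*(1/200548) = -1/217346 + 149769*(1/200548) = -1/217346 + 149769/200548 = 16275746263/21794152804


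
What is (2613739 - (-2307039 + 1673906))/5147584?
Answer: 405859/643448 ≈ 0.63076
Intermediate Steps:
(2613739 - (-2307039 + 1673906))/5147584 = (2613739 - 1*(-633133))*(1/5147584) = (2613739 + 633133)*(1/5147584) = 3246872*(1/5147584) = 405859/643448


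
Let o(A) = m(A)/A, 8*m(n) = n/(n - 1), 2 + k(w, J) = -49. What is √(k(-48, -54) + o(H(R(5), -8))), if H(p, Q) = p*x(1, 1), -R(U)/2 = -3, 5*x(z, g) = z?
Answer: I*√806/4 ≈ 7.0975*I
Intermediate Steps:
k(w, J) = -51 (k(w, J) = -2 - 49 = -51)
x(z, g) = z/5
R(U) = 6 (R(U) = -2*(-3) = 6)
H(p, Q) = p/5 (H(p, Q) = p*((⅕)*1) = p*(⅕) = p/5)
m(n) = n/(8*(-1 + n)) (m(n) = (n/(n - 1))/8 = (n/(-1 + n))/8 = n/(8*(-1 + n)))
o(A) = 1/(8*(-1 + A)) (o(A) = (A/(8*(-1 + A)))/A = 1/(8*(-1 + A)))
√(k(-48, -54) + o(H(R(5), -8))) = √(-51 + 1/(8*(-1 + (⅕)*6))) = √(-51 + 1/(8*(-1 + 6/5))) = √(-51 + 1/(8*(⅕))) = √(-51 + (⅛)*5) = √(-51 + 5/8) = √(-403/8) = I*√806/4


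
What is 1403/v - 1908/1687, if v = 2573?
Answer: -2542423/4340651 ≈ -0.58572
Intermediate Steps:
1403/v - 1908/1687 = 1403/2573 - 1908/1687 = -2542423/4340651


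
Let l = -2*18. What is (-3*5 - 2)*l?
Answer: 612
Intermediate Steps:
l = -36
(-3*5 - 2)*l = (-3*5 - 2)*(-36) = (-15 - 2)*(-36) = -17*(-36) = 612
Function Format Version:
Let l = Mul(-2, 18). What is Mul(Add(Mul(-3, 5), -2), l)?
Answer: 612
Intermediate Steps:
l = -36
Mul(Add(Mul(-3, 5), -2), l) = Mul(Add(Mul(-3, 5), -2), -36) = Mul(Add(-15, -2), -36) = Mul(-17, -36) = 612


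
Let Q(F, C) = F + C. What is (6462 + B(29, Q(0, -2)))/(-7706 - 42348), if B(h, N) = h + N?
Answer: -6489/50054 ≈ -0.12964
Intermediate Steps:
Q(F, C) = C + F
B(h, N) = N + h
(6462 + B(29, Q(0, -2)))/(-7706 - 42348) = (6462 + ((-2 + 0) + 29))/(-7706 - 42348) = (6462 + (-2 + 29))/(-50054) = (6462 + 27)*(-1/50054) = 6489*(-1/50054) = -6489/50054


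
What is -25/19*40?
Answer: -1000/19 ≈ -52.632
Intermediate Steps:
-25/19*40 = -1000/19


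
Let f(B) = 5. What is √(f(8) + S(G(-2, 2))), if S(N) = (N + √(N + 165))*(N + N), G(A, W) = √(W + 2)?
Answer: √(13 + 4*√167) ≈ 8.0431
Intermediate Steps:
G(A, W) = √(2 + W)
S(N) = 2*N*(N + √(165 + N)) (S(N) = (N + √(165 + N))*(2*N) = 2*N*(N + √(165 + N)))
√(f(8) + S(G(-2, 2))) = √(5 + 2*√(2 + 2)*(√(2 + 2) + √(165 + √(2 + 2)))) = √(5 + 2*√4*(√4 + √(165 + √4))) = √(5 + 2*2*(2 + √(165 + 2))) = √(5 + 2*2*(2 + √167)) = √(5 + (8 + 4*√167)) = √(13 + 4*√167)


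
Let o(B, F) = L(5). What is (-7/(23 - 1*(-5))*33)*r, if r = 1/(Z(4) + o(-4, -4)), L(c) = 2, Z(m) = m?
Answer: -11/8 ≈ -1.3750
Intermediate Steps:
o(B, F) = 2
r = 1/6 (r = 1/(4 + 2) = 1/6 ≈ 0.16667)
(-7/(23 - 1*(-5))*33)*r = (-7/(23 - 1*(-5))*33)*(1/6) = (-7/(23 + 5)*33)*(1/6) = (-7/28*33)*(1/6) = (-7*1/28*33)*(1/6) = -1/4*33*(1/6) = -33/4*1/6 = -11/8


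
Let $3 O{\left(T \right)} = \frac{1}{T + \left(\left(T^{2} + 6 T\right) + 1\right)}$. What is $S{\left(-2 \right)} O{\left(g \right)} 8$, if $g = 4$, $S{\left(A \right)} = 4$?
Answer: $\frac{32}{135} \approx 0.23704$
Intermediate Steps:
$O{\left(T \right)} = \frac{1}{3 \left(1 + T^{2} + 7 T\right)}$ ($O{\left(T \right)} = \frac{1}{3 \left(T + \left(\left(T^{2} + 6 T\right) + 1\right)\right)} = \frac{1}{3 \left(T + \left(1 + T^{2} + 6 T\right)\right)} = \frac{1}{3 \left(1 + T^{2} + 7 T\right)}$)
$S{\left(-2 \right)} O{\left(g \right)} 8 = 4 \frac{1}{3 \left(1 + 4^{2} + 7 \cdot 4\right)} 8 = 4 \frac{1}{3 \left(1 + 16 + 28\right)} 8 = 4 \frac{1}{3 \cdot 45} \cdot 8 = 4 \cdot \frac{1}{3} \cdot \frac{1}{45} \cdot 8 = 4 \cdot \frac{1}{135} \cdot 8 = \frac{4}{135} \cdot 8 = \frac{32}{135}$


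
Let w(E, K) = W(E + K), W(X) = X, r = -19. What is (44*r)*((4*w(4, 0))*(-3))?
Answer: 40128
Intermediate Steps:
w(E, K) = E + K
(44*r)*((4*w(4, 0))*(-3)) = (44*(-19))*((4*(4 + 0))*(-3)) = -836*4*4*(-3) = -13376*(-3) = -836*(-48) = 40128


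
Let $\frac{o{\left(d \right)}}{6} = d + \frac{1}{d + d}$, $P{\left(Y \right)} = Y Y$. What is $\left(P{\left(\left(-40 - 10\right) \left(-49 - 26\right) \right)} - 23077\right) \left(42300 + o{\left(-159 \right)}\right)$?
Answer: $\frac{30765107078551}{53} \approx 5.8047 \cdot 10^{11}$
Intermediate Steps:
$P{\left(Y \right)} = Y^{2}$
$o{\left(d \right)} = \frac{3}{d} + 6 d$ ($o{\left(d \right)} = 6 \left(d + \frac{1}{d + d}\right) = 6 \left(d + \frac{1}{2 d}\right) = \frac{3}{d} + 6 d$)
$\left(P{\left(\left(-40 - 10\right) \left(-49 - 26\right) \right)} - 23077\right) \left(42300 + o{\left(-159 \right)}\right) = \left(\left(\left(-40 - 10\right) \left(-49 - 26\right)\right)^{2} - 23077\right) \left(42300 + \left(\frac{3}{-159} + 6 \left(-159\right)\right)\right) = \left(\left(\left(-50\right) \left(-75\right)\right)^{2} - 23077\right) \left(42300 + \left(3 \left(- \frac{1}{159}\right) - 954\right)\right) = \left(3750^{2} - 23077\right) \left(42300 - \frac{50563}{53}\right) = \left(14062500 - 23077\right) \left(42300 - \frac{50563}{53}\right) = 14039423 \cdot \frac{2191337}{53} = \frac{30765107078551}{53}$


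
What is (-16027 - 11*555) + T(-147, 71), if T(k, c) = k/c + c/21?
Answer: -32996858/1491 ≈ -22131.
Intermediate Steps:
T(k, c) = c/21 + k/c (T(k, c) = k/c + c*(1/21) = k/c + c/21 = c/21 + k/c)
(-16027 - 11*555) + T(-147, 71) = (-16027 - 11*555) + ((1/21)*71 - 147/71) = (-16027 - 6105) + (71/21 - 147*1/71) = -22132 + (71/21 - 147/71) = -22132 + 1954/1491 = -32996858/1491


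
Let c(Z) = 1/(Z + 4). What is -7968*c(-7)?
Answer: 2656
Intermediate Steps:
c(Z) = 1/(4 + Z)
-7968*c(-7) = -7968/(4 - 7) = -7968/(-3) = -7968*(-⅓) = 2656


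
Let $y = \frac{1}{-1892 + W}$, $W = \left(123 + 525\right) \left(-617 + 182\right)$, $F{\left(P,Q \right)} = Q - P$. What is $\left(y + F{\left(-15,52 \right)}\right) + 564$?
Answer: $\frac{179060131}{283772} \approx 631.0$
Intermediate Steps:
$W = -281880$ ($W = 648 \left(-435\right) = -281880$)
$y = - \frac{1}{283772}$ ($y = \frac{1}{-1892 - 281880} = \frac{1}{-283772} = - \frac{1}{283772} \approx -3.524 \cdot 10^{-6}$)
$\left(y + F{\left(-15,52 \right)}\right) + 564 = \left(- \frac{1}{283772} + \left(52 - -15\right)\right) + 564 = \left(- \frac{1}{283772} + \left(52 + 15\right)\right) + 564 = \left(- \frac{1}{283772} + 67\right) + 564 = \frac{19012723}{283772} + 564 = \frac{179060131}{283772}$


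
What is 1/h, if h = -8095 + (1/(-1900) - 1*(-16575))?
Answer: 1900/16111999 ≈ 0.00011792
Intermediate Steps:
h = 16111999/1900 (h = -8095 + (-1/1900 + 16575) = -8095 + 31492499/1900 = 16111999/1900 ≈ 8480.0)
1/h = 1/(16111999/1900) = 1900/16111999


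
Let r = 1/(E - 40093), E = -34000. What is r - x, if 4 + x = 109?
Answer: -7779766/74093 ≈ -105.00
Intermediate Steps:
x = 105 (x = -4 + 109 = 105)
r = -1/74093 (r = 1/(-34000 - 40093) = 1/(-74093) = -1/74093 ≈ -1.3497e-5)
r - x = -1/74093 - 1*105 = -1/74093 - 105 = -7779766/74093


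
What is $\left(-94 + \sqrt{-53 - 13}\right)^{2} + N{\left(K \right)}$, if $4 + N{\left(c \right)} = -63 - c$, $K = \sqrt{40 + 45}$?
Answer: $8703 - \sqrt{85} - 188 i \sqrt{66} \approx 8693.8 - 1527.3 i$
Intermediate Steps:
$K = \sqrt{85} \approx 9.2195$
$N{\left(c \right)} = -67 - c$ ($N{\left(c \right)} = -4 - \left(63 + c\right) = -67 - c$)
$\left(-94 + \sqrt{-53 - 13}\right)^{2} + N{\left(K \right)} = \left(-94 + \sqrt{-53 - 13}\right)^{2} - \left(67 + \sqrt{85}\right) = \left(-94 + \sqrt{-66}\right)^{2} - \left(67 + \sqrt{85}\right) = \left(-94 + i \sqrt{66}\right)^{2} - \left(67 + \sqrt{85}\right) = -67 + \left(-94 + i \sqrt{66}\right)^{2} - \sqrt{85}$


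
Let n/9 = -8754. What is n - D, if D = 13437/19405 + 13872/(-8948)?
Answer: -3419983054239/43408985 ≈ -78785.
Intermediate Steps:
n = -78786 (n = 9*(-8754) = -78786)
D = -37237971/43408985 (D = 13437*(1/19405) + 13872*(-1/8948) = 13437/19405 - 3468/2237 = -37237971/43408985 ≈ -0.85784)
n - D = -78786 - 1*(-37237971/43408985) = -78786 + 37237971/43408985 = -3419983054239/43408985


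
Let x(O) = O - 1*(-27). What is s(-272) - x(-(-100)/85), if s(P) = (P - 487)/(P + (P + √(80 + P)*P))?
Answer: (-61312*√3 + 14569*I)/(544*(-I + 4*√3)) ≈ -28.148 - 0.19727*I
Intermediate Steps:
x(O) = 27 + O (x(O) = O + 27 = 27 + O)
s(P) = (-487 + P)/(2*P + P*√(80 + P)) (s(P) = (-487 + P)/(P + (P + P*√(80 + P))) = (-487 + P)/(2*P + P*√(80 + P)))
s(-272) - x(-(-100)/85) = (-487 - 272)/((-272)*(2 + √(80 - 272))) - (27 - (-100)/85) = -1/272*(-759)/(2 + √(-192)) - (27 - (-100)/85) = -1/272*(-759)/(2 + 8*I*√3) - (27 - 1*(-20/17)) = 759/(272*(2 + 8*I*√3)) - (27 + 20/17) = 759/(272*(2 + 8*I*√3)) - 1*479/17 = 759/(272*(2 + 8*I*√3)) - 479/17 = -479/17 + 759/(272*(2 + 8*I*√3))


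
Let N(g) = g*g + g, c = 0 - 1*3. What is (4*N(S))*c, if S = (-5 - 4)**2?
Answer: -79704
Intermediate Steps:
S = 81 (S = (-9)**2 = 81)
c = -3 (c = 0 - 3 = -3)
N(g) = g + g**2 (N(g) = g**2 + g = g + g**2)
(4*N(S))*c = (4*(81*(1 + 81)))*(-3) = (4*(81*82))*(-3) = (4*6642)*(-3) = 26568*(-3) = -79704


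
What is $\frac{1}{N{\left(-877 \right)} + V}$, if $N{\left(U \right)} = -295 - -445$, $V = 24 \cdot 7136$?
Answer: $\frac{1}{171414} \approx 5.8338 \cdot 10^{-6}$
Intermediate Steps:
$V = 171264$
$N{\left(U \right)} = 150$ ($N{\left(U \right)} = -295 + 445 = 150$)
$\frac{1}{N{\left(-877 \right)} + V} = \frac{1}{150 + 171264} = \frac{1}{171414}$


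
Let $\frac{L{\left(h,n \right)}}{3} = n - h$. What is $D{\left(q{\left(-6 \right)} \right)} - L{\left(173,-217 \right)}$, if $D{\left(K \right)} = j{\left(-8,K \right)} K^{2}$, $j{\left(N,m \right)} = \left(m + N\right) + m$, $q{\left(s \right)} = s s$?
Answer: $84114$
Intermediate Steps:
$q{\left(s \right)} = s^{2}$
$j{\left(N,m \right)} = N + 2 m$ ($j{\left(N,m \right)} = \left(N + m\right) + m = N + 2 m$)
$D{\left(K \right)} = K^{2} \left(-8 + 2 K\right)$ ($D{\left(K \right)} = \left(-8 + 2 K\right) K^{2} = K^{2} \left(-8 + 2 K\right)$)
$L{\left(h,n \right)} = - 3 h + 3 n$ ($L{\left(h,n \right)} = 3 \left(n - h\right) = - 3 h + 3 n$)
$D{\left(q{\left(-6 \right)} \right)} - L{\left(173,-217 \right)} = 2 \left(\left(-6\right)^{2}\right)^{2} \left(-4 + \left(-6\right)^{2}\right) - \left(\left(-3\right) 173 + 3 \left(-217\right)\right) = 2 \cdot 36^{2} \left(-4 + 36\right) - \left(-519 - 651\right) = 2 \cdot 1296 \cdot 32 - -1170 = 82944 + 1170 = 84114$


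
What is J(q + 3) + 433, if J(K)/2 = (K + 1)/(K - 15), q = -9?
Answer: 9103/21 ≈ 433.48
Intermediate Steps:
J(K) = 2*(1 + K)/(-15 + K) (J(K) = 2*((K + 1)/(K - 15)) = 2*((1 + K)/(-15 + K)) = 2*(1 + K)/(-15 + K))
J(q + 3) + 433 = 2*(1 + (-9 + 3))/(-15 + (-9 + 3)) + 433 = 2*(1 - 6)/(-15 - 6) + 433 = 2*(-5)/(-21) + 433 = 2*(-1/21)*(-5) + 433 = 10/21 + 433 = 9103/21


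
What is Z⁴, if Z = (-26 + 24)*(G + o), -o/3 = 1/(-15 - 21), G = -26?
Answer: 9354951841/1296 ≈ 7.2183e+6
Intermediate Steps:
o = 1/12 (o = -3/(-15 - 21) = -3/(-36) = -3*(-1/36) = 1/12 ≈ 0.083333)
Z = 311/6 (Z = (-26 + 24)*(-26 + 1/12) = -2*(-311/12) = 311/6 ≈ 51.833)
Z⁴ = (311/6)⁴ = 9354951841/1296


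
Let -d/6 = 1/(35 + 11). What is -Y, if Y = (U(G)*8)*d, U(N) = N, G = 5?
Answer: 120/23 ≈ 5.2174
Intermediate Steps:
d = -3/23 (d = -6/(35 + 11) = -6/46 = -6*1/46 = -3/23 ≈ -0.13043)
Y = -120/23 (Y = (5*8)*(-3/23) = 40*(-3/23) = -120/23 ≈ -5.2174)
-Y = -1*(-120/23) = 120/23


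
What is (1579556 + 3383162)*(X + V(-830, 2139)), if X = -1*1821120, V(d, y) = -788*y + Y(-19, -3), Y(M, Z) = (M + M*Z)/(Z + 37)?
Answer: -295842830710670/17 ≈ -1.7403e+13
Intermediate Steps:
Y(M, Z) = (M + M*Z)/(37 + Z)
V(d, y) = 19/17 - 788*y (V(d, y) = -788*y - 19*(1 - 3)/(37 - 3) = -788*y - 19*(-2)/34 = -788*y - 19*1/34*(-2) = -788*y + 19/17 = 19/17 - 788*y)
X = -1821120
(1579556 + 3383162)*(X + V(-830, 2139)) = (1579556 + 3383162)*(-1821120 + (19/17 - 788*2139)) = 4962718*(-1821120 + (19/17 - 1685532)) = 4962718*(-1821120 - 28654025/17) = 4962718*(-59613065/17) = -295842830710670/17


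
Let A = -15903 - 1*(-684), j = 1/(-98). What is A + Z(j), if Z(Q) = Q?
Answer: -1491463/98 ≈ -15219.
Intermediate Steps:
j = -1/98 ≈ -0.010204
A = -15219 (A = -15903 + 684 = -15219)
A + Z(j) = -15219 - 1/98 = -1491463/98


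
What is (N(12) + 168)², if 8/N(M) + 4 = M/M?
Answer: 246016/9 ≈ 27335.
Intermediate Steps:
N(M) = -8/3 (N(M) = 8/(-4 + M/M) = 8/(-4 + 1) = 8/(-3) = 8*(-⅓) = -8/3)
(N(12) + 168)² = (-8/3 + 168)² = (496/3)² = 246016/9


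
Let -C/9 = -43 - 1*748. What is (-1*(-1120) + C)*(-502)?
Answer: -4135978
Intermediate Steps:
C = 7119 (C = -9*(-43 - 1*748) = -9*(-43 - 748) = -9*(-791) = 7119)
(-1*(-1120) + C)*(-502) = (-1*(-1120) + 7119)*(-502) = (1120 + 7119)*(-502) = 8239*(-502) = -4135978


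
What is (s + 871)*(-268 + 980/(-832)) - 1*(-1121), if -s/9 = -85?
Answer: -22841209/52 ≈ -4.3925e+5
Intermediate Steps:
s = 765 (s = -9*(-85) = 765)
(s + 871)*(-268 + 980/(-832)) - 1*(-1121) = (765 + 871)*(-268 + 980/(-832)) - 1*(-1121) = 1636*(-268 + 980*(-1/832)) + 1121 = 1636*(-268 - 245/208) + 1121 = 1636*(-55989/208) + 1121 = -22899501/52 + 1121 = -22841209/52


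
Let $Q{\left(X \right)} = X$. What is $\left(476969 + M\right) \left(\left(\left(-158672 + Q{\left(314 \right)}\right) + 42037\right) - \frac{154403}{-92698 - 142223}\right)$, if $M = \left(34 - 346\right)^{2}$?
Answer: $- \frac{15693729437169494}{234921} \approx -6.6804 \cdot 10^{10}$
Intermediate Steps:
$M = 97344$ ($M = \left(-312\right)^{2} = 97344$)
$\left(476969 + M\right) \left(\left(\left(-158672 + Q{\left(314 \right)}\right) + 42037\right) - \frac{154403}{-92698 - 142223}\right) = \left(476969 + 97344\right) \left(\left(\left(-158672 + 314\right) + 42037\right) - \frac{154403}{-92698 - 142223}\right) = 574313 \left(\left(-158358 + 42037\right) - \frac{154403}{-234921}\right) = 574313 \left(-116321 - - \frac{154403}{234921}\right) = 574313 \left(-116321 + \frac{154403}{234921}\right) = 574313 \left(- \frac{27326091238}{234921}\right) = - \frac{15693729437169494}{234921}$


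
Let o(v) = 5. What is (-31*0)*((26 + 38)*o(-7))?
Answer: 0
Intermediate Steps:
(-31*0)*((26 + 38)*o(-7)) = (-31*0)*((26 + 38)*5) = 0*(64*5) = 0*320 = 0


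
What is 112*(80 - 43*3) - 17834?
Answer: -23322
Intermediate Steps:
112*(80 - 43*3) - 17834 = 112*(80 - 129) - 17834 = 112*(-49) - 17834 = -5488 - 17834 = -23322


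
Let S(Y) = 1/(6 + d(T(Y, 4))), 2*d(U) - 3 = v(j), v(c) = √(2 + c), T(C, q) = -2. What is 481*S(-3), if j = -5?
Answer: 2405/38 - 481*I*√3/114 ≈ 63.289 - 7.308*I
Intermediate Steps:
d(U) = 3/2 + I*√3/2 (d(U) = 3/2 + √(2 - 5)/2 = 3/2 + √(-3)/2 = 3/2 + (I*√3)/2 = 3/2 + I*√3/2)
S(Y) = 1/(15/2 + I*√3/2) (S(Y) = 1/(6 + (3/2 + I*√3/2)) = 1/(15/2 + I*√3/2))
481*S(-3) = 481*(5/38 - I*√3/114) = 2405/38 - 481*I*√3/114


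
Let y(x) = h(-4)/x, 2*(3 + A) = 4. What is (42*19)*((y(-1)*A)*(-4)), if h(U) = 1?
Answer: -3192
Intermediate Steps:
A = -1 (A = -3 + (1/2)*4 = -3 + 2 = -1)
y(x) = 1/x
(42*19)*((y(-1)*A)*(-4)) = (42*19)*((-1/(-1))*(-4)) = 798*(-1*(-1)*(-4)) = 798*(1*(-4)) = 798*(-4) = -3192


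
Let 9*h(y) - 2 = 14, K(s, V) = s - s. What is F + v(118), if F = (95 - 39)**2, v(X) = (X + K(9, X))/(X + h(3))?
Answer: 1690835/539 ≈ 3137.0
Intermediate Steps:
K(s, V) = 0
h(y) = 16/9 (h(y) = 2/9 + (1/9)*14 = 2/9 + 14/9 = 16/9)
v(X) = X/(16/9 + X) (v(X) = (X + 0)/(X + 16/9) = X/(16/9 + X))
F = 3136 (F = 56**2 = 3136)
F + v(118) = 3136 + 9*118/(16 + 9*118) = 3136 + 9*118/(16 + 1062) = 3136 + 9*118/1078 = 3136 + 9*118*(1/1078) = 3136 + 531/539 = 1690835/539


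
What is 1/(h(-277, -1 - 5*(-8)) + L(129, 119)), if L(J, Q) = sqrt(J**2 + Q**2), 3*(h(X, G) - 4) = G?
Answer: -17/30513 + sqrt(30802)/30513 ≈ 0.0051947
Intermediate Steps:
h(X, G) = 4 + G/3
1/(h(-277, -1 - 5*(-8)) + L(129, 119)) = 1/((4 + (-1 - 5*(-8))/3) + sqrt(129**2 + 119**2)) = 1/((4 + (-1 + 40)/3) + sqrt(16641 + 14161)) = 1/((4 + (1/3)*39) + sqrt(30802)) = 1/((4 + 13) + sqrt(30802)) = 1/(17 + sqrt(30802))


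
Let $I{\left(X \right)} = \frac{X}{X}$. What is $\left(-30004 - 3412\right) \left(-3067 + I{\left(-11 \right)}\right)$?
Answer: $102453456$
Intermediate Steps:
$I{\left(X \right)} = 1$
$\left(-30004 - 3412\right) \left(-3067 + I{\left(-11 \right)}\right) = \left(-30004 - 3412\right) \left(-3067 + 1\right) = \left(-33416\right) \left(-3066\right) = 102453456$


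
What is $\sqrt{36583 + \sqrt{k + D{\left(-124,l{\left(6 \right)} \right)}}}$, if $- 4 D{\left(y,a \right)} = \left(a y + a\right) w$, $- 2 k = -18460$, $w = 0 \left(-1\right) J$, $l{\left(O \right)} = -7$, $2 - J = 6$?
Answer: $\sqrt{36583 + \sqrt{9230}} \approx 191.52$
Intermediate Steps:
$J = -4$ ($J = 2 - 6 = -4$)
$w = 0$ ($w = 0 \left(-1\right) \left(-4\right) = 0 \left(-4\right) = 0$)
$k = 9230$ ($k = \left(- \frac{1}{2}\right) \left(-18460\right) = 9230$)
$D{\left(y,a \right)} = 0$ ($D{\left(y,a \right)} = - \frac{\left(a y + a\right) 0}{4} = - \frac{\left(a + a y\right) 0}{4} = \left(- \frac{1}{4}\right) 0 = 0$)
$\sqrt{36583 + \sqrt{k + D{\left(-124,l{\left(6 \right)} \right)}}} = \sqrt{36583 + \sqrt{9230 + 0}} = \sqrt{36583 + \sqrt{9230}}$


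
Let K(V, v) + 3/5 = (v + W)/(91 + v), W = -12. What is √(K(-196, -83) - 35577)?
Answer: I*√14235790/20 ≈ 188.65*I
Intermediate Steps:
K(V, v) = -⅗ + (-12 + v)/(91 + v) (K(V, v) = -⅗ + (v - 12)/(91 + v) = -⅗ + (-12 + v)/(91 + v))
√(K(-196, -83) - 35577) = √((-333 + 2*(-83))/(5*(91 - 83)) - 35577) = √((⅕)*(-333 - 166)/8 - 35577) = √((⅕)*(⅛)*(-499) - 35577) = √(-499/40 - 35577) = √(-1423579/40) = I*√14235790/20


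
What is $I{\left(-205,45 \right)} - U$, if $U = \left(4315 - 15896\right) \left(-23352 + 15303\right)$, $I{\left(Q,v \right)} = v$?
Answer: $-93215424$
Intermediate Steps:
$U = 93215469$ ($U = \left(-11581\right) \left(-8049\right) = 93215469$)
$I{\left(-205,45 \right)} - U = 45 - 93215469 = -93215424$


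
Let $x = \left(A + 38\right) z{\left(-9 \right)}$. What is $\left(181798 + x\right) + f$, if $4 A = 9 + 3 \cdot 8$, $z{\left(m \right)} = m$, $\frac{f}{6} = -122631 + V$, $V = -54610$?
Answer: $- \frac{3528257}{4} \approx -8.8206 \cdot 10^{5}$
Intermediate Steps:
$f = -1063446$ ($f = 6 \left(-122631 - 54610\right) = 6 \left(-177241\right) = -1063446$)
$A = \frac{33}{4}$ ($A = \frac{9 + 3 \cdot 8}{4} = \frac{9 + 24}{4} = \frac{1}{4} \cdot 33 = \frac{33}{4} \approx 8.25$)
$x = - \frac{1665}{4}$ ($x = \left(\frac{33}{4} + 38\right) \left(-9\right) = \frac{185}{4} \left(-9\right) = - \frac{1665}{4} \approx -416.25$)
$\left(181798 + x\right) + f = \left(181798 - \frac{1665}{4}\right) - 1063446 = \frac{725527}{4} - 1063446 = - \frac{3528257}{4}$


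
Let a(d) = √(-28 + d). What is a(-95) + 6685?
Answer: 6685 + I*√123 ≈ 6685.0 + 11.091*I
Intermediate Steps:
a(-95) + 6685 = √(-28 - 95) + 6685 = √(-123) + 6685 = I*√123 + 6685 = 6685 + I*√123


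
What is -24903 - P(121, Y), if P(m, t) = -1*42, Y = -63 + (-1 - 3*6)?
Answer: -24861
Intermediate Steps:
Y = -82 (Y = -63 + (-1 - 18) = -63 - 19 = -82)
P(m, t) = -42
-24903 - P(121, Y) = -24903 - 1*(-42) = -24903 + 42 = -24861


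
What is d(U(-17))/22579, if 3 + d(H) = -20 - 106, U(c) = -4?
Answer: -129/22579 ≈ -0.0057133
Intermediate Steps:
d(H) = -129 (d(H) = -3 + (-20 - 106) = -3 - 126 = -129)
d(U(-17))/22579 = -129/22579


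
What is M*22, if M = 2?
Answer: 44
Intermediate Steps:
M*22 = 2*22 = 44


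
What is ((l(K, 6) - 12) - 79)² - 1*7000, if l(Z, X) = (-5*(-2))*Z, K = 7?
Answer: -6559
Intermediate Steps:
l(Z, X) = 10*Z
((l(K, 6) - 12) - 79)² - 1*7000 = ((10*7 - 12) - 79)² - 1*7000 = ((70 - 12) - 79)² - 7000 = (58 - 79)² - 7000 = (-21)² - 7000 = 441 - 7000 = -6559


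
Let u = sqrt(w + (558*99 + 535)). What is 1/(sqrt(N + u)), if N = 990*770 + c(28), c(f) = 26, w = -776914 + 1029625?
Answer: sqrt(2)/(2*sqrt(381163 + sqrt(77122))) ≈ 0.0011449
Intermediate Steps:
w = 252711
N = 762326 (N = 990*770 + 26 = 762300 + 26 = 762326)
u = 2*sqrt(77122) (u = sqrt(252711 + (558*99 + 535)) = sqrt(252711 + (55242 + 535)) = sqrt(252711 + 55777) = sqrt(308488) = 2*sqrt(77122) ≈ 555.42)
1/(sqrt(N + u)) = 1/(sqrt(762326 + 2*sqrt(77122))) = 1/sqrt(762326 + 2*sqrt(77122))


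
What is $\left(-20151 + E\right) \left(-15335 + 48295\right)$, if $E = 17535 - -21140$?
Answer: $610551040$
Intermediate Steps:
$E = 38675$ ($E = 17535 + 21140 = 38675$)
$\left(-20151 + E\right) \left(-15335 + 48295\right) = \left(-20151 + 38675\right) \left(-15335 + 48295\right) = 18524 \cdot 32960 = 610551040$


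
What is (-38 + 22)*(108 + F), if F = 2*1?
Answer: -1760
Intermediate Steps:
F = 2
(-38 + 22)*(108 + F) = (-38 + 22)*(108 + 2) = -16*110 = -1760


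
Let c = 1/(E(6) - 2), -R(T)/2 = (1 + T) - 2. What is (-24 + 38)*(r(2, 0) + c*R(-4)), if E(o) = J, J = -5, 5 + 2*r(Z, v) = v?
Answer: -55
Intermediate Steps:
R(T) = 2 - 2*T (R(T) = -2*((1 + T) - 2) = -2*(-1 + T) = 2 - 2*T)
r(Z, v) = -5/2 + v/2
E(o) = -5
c = -1/7 (c = 1/(-5 - 2) = 1/(-7) = -1/7 ≈ -0.14286)
(-24 + 38)*(r(2, 0) + c*R(-4)) = (-24 + 38)*((-5/2 + (1/2)*0) - (2 - 2*(-4))/7) = 14*((-5/2 + 0) - (2 + 8)/7) = 14*(-5/2 - 1/7*10) = 14*(-5/2 - 10/7) = 14*(-55/14) = -55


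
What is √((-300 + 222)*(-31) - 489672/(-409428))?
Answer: 2*√8691978263/3791 ≈ 49.185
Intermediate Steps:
√((-300 + 222)*(-31) - 489672/(-409428)) = √(-78*(-31) - 489672*(-1/409428)) = √(2418 + 4534/3791) = √(9171172/3791) = 2*√8691978263/3791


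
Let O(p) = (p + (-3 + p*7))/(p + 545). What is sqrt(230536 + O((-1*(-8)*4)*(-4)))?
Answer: sqrt(40087246245)/417 ≈ 480.14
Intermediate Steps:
O(p) = (-3 + 8*p)/(545 + p) (O(p) = (p + (-3 + 7*p))/(545 + p) = (-3 + 8*p)/(545 + p))
sqrt(230536 + O((-1*(-8)*4)*(-4))) = sqrt(230536 + (-3 + 8*((-1*(-8)*4)*(-4)))/(545 + (-1*(-8)*4)*(-4))) = sqrt(230536 + (-3 + 8*((8*4)*(-4)))/(545 + (8*4)*(-4))) = sqrt(230536 + (-3 + 8*(32*(-4)))/(545 + 32*(-4))) = sqrt(230536 + (-3 + 8*(-128))/(545 - 128)) = sqrt(230536 + (-3 - 1024)/417) = sqrt(230536 + (1/417)*(-1027)) = sqrt(230536 - 1027/417) = sqrt(96132485/417) = sqrt(40087246245)/417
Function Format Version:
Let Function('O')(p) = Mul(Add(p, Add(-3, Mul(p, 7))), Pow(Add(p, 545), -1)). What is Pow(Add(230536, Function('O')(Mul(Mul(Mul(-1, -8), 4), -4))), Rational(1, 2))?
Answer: Mul(Rational(1, 417), Pow(40087246245, Rational(1, 2))) ≈ 480.14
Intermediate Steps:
Function('O')(p) = Mul(Pow(Add(545, p), -1), Add(-3, Mul(8, p))) (Function('O')(p) = Mul(Add(p, Add(-3, Mul(7, p))), Pow(Add(545, p), -1)) = Mul(Add(-3, Mul(8, p)), Pow(Add(545, p), -1)) = Mul(Pow(Add(545, p), -1), Add(-3, Mul(8, p))))
Pow(Add(230536, Function('O')(Mul(Mul(Mul(-1, -8), 4), -4))), Rational(1, 2)) = Pow(Add(230536, Mul(Pow(Add(545, Mul(Mul(Mul(-1, -8), 4), -4)), -1), Add(-3, Mul(8, Mul(Mul(Mul(-1, -8), 4), -4))))), Rational(1, 2)) = Pow(Add(230536, Mul(Pow(Add(545, Mul(Mul(8, 4), -4)), -1), Add(-3, Mul(8, Mul(Mul(8, 4), -4))))), Rational(1, 2)) = Pow(Add(230536, Mul(Pow(Add(545, Mul(32, -4)), -1), Add(-3, Mul(8, Mul(32, -4))))), Rational(1, 2)) = Pow(Add(230536, Mul(Pow(Add(545, -128), -1), Add(-3, Mul(8, -128)))), Rational(1, 2)) = Pow(Add(230536, Mul(Pow(417, -1), Add(-3, -1024))), Rational(1, 2)) = Pow(Add(230536, Mul(Rational(1, 417), -1027)), Rational(1, 2)) = Pow(Add(230536, Rational(-1027, 417)), Rational(1, 2)) = Pow(Rational(96132485, 417), Rational(1, 2)) = Mul(Rational(1, 417), Pow(40087246245, Rational(1, 2)))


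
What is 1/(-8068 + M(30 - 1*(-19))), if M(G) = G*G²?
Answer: 1/109581 ≈ 9.1257e-6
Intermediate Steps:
M(G) = G³
1/(-8068 + M(30 - 1*(-19))) = 1/(-8068 + (30 - 1*(-19))³) = 1/(-8068 + (30 + 19)³) = 1/(-8068 + 49³) = 1/(-8068 + 117649) = 1/109581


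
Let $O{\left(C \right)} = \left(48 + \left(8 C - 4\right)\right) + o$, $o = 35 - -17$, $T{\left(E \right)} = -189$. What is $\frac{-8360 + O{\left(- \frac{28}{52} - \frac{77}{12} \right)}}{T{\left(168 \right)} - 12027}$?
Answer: $\frac{162233}{238212} \approx 0.68104$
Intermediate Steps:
$o = 52$ ($o = 35 + 17 = 52$)
$O{\left(C \right)} = 96 + 8 C$ ($O{\left(C \right)} = \left(48 + \left(8 C - 4\right)\right) + 52 = \left(48 + \left(-4 + 8 C\right)\right) + 52 = \left(44 + 8 C\right) + 52 = 96 + 8 C$)
$\frac{-8360 + O{\left(- \frac{28}{52} - \frac{77}{12} \right)}}{T{\left(168 \right)} - 12027} = \frac{-8360 + \left(96 + 8 \left(- \frac{28}{52} - \frac{77}{12}\right)\right)}{-189 - 12027} = \frac{-8360 + \left(96 + 8 \left(\left(-28\right) \frac{1}{52} - \frac{77}{12}\right)\right)}{-12216} = \left(-8360 + \left(96 + 8 \left(- \frac{7}{13} - \frac{77}{12}\right)\right)\right) \left(- \frac{1}{12216}\right) = \left(-8360 + \left(96 + 8 \left(- \frac{1085}{156}\right)\right)\right) \left(- \frac{1}{12216}\right) = \left(-8360 + \left(96 - \frac{2170}{39}\right)\right) \left(- \frac{1}{12216}\right) = \left(-8360 + \frac{1574}{39}\right) \left(- \frac{1}{12216}\right) = \left(- \frac{324466}{39}\right) \left(- \frac{1}{12216}\right) = \frac{162233}{238212}$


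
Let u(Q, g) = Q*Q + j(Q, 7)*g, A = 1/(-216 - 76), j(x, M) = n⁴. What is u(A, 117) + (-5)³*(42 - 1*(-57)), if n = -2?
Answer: -895527791/85264 ≈ -10503.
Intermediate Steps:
j(x, M) = 16 (j(x, M) = (-2)⁴ = 16)
A = -1/292 (A = 1/(-292) = -1/292 ≈ -0.0034247)
u(Q, g) = Q² + 16*g (u(Q, g) = Q*Q + 16*g = Q² + 16*g)
u(A, 117) + (-5)³*(42 - 1*(-57)) = ((-1/292)² + 16*117) + (-5)³*(42 - 1*(-57)) = (1/85264 + 1872) - 125*(42 + 57) = 159614209/85264 - 125*99 = 159614209/85264 - 12375 = -895527791/85264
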